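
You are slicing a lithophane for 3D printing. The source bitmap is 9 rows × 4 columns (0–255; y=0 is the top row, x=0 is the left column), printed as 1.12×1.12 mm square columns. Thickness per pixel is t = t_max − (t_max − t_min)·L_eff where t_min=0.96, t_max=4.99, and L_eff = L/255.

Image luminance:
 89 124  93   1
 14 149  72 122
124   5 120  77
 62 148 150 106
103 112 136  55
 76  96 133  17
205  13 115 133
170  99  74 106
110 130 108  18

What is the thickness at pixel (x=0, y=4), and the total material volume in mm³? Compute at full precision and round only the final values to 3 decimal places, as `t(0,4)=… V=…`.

t(0,4)=3.362 V=156.649

span = t_max - t_min = 4.99 - 0.96 = 4.030
L(0,4) = 103, L_eff = 103/255 = 0.403922
t(0,4) = 4.99 - 4.030·0.403922 = 3.362
Σt over all 9·4 pixels = 42459/340 ≈ 124.8794118
V = pitch²·Σt = 1.12²·42459/340 = 156.649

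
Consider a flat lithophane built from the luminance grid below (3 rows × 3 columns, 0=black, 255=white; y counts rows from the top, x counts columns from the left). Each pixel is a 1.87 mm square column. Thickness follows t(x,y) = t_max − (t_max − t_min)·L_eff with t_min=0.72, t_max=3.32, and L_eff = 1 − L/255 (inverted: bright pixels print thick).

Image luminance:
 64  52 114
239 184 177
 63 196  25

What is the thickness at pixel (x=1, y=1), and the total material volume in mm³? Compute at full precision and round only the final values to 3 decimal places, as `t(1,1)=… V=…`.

span = t_max - t_min = 3.32 - 0.72 = 2.600
L(1,1) = 184, L_eff = 1 - 184/255 = 0.278431 (inverted)
t(1,1) = 3.32 - 2.600·0.278431 = 2.596
Σt over all 3·3 pixels = 22744/1275 ≈ 17.8384314
V = pitch²·Σt = 1.87²·22744/1275 = 62.379

t(1,1)=2.596 V=62.379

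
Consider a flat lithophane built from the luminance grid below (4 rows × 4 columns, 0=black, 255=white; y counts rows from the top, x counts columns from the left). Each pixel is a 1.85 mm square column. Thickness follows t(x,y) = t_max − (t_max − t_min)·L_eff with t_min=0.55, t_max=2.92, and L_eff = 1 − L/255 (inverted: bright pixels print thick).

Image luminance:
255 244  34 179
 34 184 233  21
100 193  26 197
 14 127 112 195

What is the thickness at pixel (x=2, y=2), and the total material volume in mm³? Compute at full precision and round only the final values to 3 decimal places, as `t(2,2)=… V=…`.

span = t_max - t_min = 2.92 - 0.55 = 2.370
L(2,2) = 26, L_eff = 1 - 26/255 = 0.898039 (inverted)
t(2,2) = 2.92 - 2.370·0.898039 = 0.792
Σt over all 4·4 pixels = 61123/2125 ≈ 28.7637647
V = pitch²·Σt = 1.85²·61123/2125 = 98.444

t(2,2)=0.792 V=98.444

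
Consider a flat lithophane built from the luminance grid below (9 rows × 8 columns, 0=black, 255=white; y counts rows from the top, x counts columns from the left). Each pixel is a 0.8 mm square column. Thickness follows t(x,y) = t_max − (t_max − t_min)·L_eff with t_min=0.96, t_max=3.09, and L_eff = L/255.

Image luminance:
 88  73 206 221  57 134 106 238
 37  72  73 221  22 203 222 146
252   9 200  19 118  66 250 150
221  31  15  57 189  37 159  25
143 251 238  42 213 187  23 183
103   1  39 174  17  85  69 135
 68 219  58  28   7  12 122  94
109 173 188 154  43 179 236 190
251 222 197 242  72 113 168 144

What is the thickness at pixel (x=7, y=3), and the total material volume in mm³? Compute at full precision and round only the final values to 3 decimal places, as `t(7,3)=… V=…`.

t(7,3)=2.881 V=93.692

span = t_max - t_min = 3.09 - 0.96 = 2.130
L(7,3) = 25, L_eff = 25/255 = 0.098039
t(7,3) = 3.09 - 2.130·0.098039 = 2.881
Σt over all 9·8 pixels = 1244341/8500 ≈ 146.3930588
V = pitch²·Σt = 0.8²·1244341/8500 = 93.692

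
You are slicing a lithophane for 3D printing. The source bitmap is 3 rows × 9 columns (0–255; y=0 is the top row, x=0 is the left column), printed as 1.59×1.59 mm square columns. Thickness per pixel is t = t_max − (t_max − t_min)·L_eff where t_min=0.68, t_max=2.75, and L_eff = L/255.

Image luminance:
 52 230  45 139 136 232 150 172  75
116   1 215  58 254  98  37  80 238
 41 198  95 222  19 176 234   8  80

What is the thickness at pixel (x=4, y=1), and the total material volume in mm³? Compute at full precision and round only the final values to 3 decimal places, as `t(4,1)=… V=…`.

span = t_max - t_min = 2.75 - 0.68 = 2.070
L(4,1) = 254, L_eff = 254/255 = 0.996078
t(4,1) = 2.75 - 2.070·0.996078 = 0.688
Σt over all 3·9 pixels = 99114/2125 ≈ 46.6418824
V = pitch²·Σt = 1.59²·99114/2125 = 117.915

t(4,1)=0.688 V=117.915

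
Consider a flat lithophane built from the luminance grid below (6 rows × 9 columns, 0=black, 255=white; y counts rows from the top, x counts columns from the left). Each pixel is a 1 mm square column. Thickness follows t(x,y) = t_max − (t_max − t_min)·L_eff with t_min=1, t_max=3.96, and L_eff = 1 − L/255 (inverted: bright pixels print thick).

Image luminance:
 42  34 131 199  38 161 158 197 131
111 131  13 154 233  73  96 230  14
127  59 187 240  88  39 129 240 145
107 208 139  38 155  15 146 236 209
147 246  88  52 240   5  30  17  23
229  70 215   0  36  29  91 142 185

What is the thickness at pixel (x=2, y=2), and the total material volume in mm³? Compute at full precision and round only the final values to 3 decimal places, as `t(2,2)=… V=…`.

t(2,2)=3.171 V=129.428

span = t_max - t_min = 3.96 - 1 = 2.960
L(2,2) = 187, L_eff = 1 - 187/255 = 0.266667 (inverted)
t(2,2) = 3.96 - 2.960·0.266667 = 3.171
Σt over all 6·9 pixels = 275034/2125 ≈ 129.4277647
V = pitch²·Σt = 1²·275034/2125 = 129.428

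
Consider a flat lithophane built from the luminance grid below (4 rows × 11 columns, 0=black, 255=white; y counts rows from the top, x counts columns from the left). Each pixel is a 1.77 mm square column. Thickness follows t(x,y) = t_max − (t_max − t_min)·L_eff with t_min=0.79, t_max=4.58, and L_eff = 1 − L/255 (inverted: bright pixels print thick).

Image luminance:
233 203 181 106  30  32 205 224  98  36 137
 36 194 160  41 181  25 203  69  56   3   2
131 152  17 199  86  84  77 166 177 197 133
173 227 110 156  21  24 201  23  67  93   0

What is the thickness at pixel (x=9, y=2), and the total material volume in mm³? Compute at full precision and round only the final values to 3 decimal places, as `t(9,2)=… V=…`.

span = t_max - t_min = 4.58 - 0.79 = 3.790
L(9,2) = 197, L_eff = 1 - 197/255 = 0.227451 (inverted)
t(9,2) = 4.58 - 3.790·0.227451 = 3.718
Σt over all 4·11 pixels = 2769631/25500 ≈ 108.6129804
V = pitch²·Σt = 1.77²·2769631/25500 = 340.274

t(9,2)=3.718 V=340.274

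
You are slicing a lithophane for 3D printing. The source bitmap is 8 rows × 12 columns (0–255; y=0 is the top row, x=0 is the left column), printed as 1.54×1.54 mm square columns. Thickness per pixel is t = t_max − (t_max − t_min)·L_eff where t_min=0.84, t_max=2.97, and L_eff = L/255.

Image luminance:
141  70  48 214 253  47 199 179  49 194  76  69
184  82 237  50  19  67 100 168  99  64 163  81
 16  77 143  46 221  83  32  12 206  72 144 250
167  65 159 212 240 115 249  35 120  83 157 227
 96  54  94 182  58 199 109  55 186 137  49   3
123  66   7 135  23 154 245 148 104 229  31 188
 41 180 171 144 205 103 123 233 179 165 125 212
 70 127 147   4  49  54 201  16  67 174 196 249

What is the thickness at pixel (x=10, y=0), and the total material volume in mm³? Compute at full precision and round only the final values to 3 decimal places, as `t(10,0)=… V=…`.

span = t_max - t_min = 2.97 - 0.84 = 2.130
L(10,0) = 76, L_eff = 76/255 = 0.298039
t(10,0) = 2.97 - 2.130·0.298039 = 2.335
Σt over all 8·12 pixels = 789523/4250 ≈ 185.7701176
V = pitch²·Σt = 1.54²·789523/4250 = 440.572

t(10,0)=2.335 V=440.572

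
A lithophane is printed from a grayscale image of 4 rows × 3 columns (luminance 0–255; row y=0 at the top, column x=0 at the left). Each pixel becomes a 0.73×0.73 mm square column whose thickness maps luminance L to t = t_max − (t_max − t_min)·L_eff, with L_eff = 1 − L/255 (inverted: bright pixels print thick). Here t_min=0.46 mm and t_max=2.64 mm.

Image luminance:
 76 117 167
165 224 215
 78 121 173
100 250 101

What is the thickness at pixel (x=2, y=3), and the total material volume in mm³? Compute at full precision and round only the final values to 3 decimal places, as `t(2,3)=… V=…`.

span = t_max - t_min = 2.64 - 0.46 = 2.180
L(2,3) = 101, L_eff = 1 - 101/255 = 0.603922 (inverted)
t(2,3) = 2.64 - 2.180·0.603922 = 1.323
Σt over all 4·3 pixels = 265163/12750 ≈ 20.7970980
V = pitch²·Σt = 0.73²·265163/12750 = 11.083

t(2,3)=1.323 V=11.083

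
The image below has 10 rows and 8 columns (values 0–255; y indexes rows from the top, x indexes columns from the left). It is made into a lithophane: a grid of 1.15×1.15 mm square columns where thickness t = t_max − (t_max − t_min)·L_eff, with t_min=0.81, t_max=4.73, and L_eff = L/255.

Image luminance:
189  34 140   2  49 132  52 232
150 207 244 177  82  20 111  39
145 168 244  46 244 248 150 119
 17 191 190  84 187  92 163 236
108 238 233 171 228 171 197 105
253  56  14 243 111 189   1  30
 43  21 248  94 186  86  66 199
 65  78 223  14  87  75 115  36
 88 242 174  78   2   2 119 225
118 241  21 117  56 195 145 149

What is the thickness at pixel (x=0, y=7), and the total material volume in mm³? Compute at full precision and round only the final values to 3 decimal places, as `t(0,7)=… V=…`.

span = t_max - t_min = 4.73 - 0.81 = 3.920
L(0,7) = 65, L_eff = 65/255 = 0.254902
t(0,7) = 4.73 - 3.920·0.254902 = 3.731
Σt over all 10·8 pixels = 279796/1275 ≈ 219.4478431
V = pitch²·Σt = 1.15²·279796/1275 = 290.220

t(0,7)=3.731 V=290.220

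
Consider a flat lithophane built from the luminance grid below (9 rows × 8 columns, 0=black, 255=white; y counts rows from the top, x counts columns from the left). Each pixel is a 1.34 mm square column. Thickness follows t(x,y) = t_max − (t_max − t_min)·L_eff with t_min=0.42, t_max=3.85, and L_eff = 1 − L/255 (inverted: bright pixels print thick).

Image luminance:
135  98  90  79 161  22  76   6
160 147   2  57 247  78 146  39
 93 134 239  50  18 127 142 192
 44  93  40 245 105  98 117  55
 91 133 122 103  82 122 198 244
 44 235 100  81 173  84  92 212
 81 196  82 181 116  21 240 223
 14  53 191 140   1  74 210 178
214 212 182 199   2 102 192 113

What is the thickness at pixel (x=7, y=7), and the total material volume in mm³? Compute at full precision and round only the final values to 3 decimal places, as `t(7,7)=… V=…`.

t(7,7)=2.814 V=263.654

span = t_max - t_min = 3.85 - 0.42 = 3.430
L(7,7) = 178, L_eff = 1 - 178/255 = 0.301961 (inverted)
t(7,7) = 3.85 - 3.430·0.301961 = 2.814
Σt over all 9·8 pixels = 936061/6375 ≈ 146.8330980
V = pitch²·Σt = 1.34²·936061/6375 = 263.654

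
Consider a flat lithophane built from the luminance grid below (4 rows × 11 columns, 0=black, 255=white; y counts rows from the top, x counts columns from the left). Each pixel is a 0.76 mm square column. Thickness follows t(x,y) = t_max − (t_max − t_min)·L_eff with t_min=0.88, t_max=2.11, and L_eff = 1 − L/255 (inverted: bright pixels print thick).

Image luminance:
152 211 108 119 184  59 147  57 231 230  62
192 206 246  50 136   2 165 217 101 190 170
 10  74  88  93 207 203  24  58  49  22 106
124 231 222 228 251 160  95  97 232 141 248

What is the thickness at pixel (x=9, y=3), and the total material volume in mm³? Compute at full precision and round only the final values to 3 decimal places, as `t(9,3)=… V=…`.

span = t_max - t_min = 2.11 - 0.88 = 1.230
L(9,3) = 141, L_eff = 1 - 141/255 = 0.447059 (inverted)
t(9,3) = 2.11 - 1.230·0.447059 = 1.560
Σt over all 4·11 pixels = 291619/4250 ≈ 68.6162353
V = pitch²·Σt = 0.76²·291619/4250 = 39.633

t(9,3)=1.560 V=39.633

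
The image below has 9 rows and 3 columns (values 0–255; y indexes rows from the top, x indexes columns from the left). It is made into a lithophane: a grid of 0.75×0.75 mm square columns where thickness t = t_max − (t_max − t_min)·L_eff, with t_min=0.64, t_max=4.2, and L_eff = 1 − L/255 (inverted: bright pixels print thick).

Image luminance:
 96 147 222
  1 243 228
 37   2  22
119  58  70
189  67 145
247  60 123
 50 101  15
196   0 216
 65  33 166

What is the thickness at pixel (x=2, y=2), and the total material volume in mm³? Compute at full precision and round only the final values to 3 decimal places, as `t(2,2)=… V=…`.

t(2,2)=0.947 V=32.635

span = t_max - t_min = 4.2 - 0.64 = 3.560
L(2,2) = 22, L_eff = 1 - 22/255 = 0.913725 (inverted)
t(2,2) = 4.2 - 3.560·0.913725 = 0.947
Σt over all 9·3 pixels = 369862/6375 ≈ 58.0175686
V = pitch²·Σt = 0.75²·369862/6375 = 32.635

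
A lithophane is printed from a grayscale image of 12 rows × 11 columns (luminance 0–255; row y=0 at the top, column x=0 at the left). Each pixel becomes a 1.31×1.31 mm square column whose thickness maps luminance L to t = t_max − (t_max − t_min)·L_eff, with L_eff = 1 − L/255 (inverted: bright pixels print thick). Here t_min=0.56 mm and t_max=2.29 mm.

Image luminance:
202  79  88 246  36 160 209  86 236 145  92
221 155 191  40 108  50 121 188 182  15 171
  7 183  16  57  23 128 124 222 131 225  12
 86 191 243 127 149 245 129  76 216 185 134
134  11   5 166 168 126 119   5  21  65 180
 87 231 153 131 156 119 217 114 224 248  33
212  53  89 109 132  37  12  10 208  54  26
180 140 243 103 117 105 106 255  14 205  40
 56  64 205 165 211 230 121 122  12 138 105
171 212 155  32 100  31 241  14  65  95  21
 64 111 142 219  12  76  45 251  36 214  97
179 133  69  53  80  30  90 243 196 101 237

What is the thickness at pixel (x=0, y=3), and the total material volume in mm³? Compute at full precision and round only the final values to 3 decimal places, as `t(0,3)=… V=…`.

span = t_max - t_min = 2.29 - 0.56 = 1.730
L(0,3) = 86, L_eff = 1 - 86/255 = 0.662745 (inverted)
t(0,3) = 2.29 - 1.730·0.662745 = 1.143
Σt over all 12·11 pixels = 277133/1500 ≈ 184.7553333
V = pitch²·Σt = 1.31²·277133/1500 = 317.059

t(0,3)=1.143 V=317.059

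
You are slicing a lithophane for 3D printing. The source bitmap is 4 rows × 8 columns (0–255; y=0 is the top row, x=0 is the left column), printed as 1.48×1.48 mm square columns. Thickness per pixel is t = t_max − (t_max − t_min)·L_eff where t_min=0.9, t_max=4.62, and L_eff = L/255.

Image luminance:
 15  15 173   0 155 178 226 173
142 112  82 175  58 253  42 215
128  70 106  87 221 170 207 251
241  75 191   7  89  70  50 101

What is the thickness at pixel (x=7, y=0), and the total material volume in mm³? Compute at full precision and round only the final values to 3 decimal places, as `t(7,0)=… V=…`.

t(7,0)=2.096 V=193.520

span = t_max - t_min = 4.62 - 0.9 = 3.720
L(7,0) = 173, L_eff = 173/255 = 0.678431
t(7,0) = 4.62 - 3.720·0.678431 = 2.096
Σt over all 4·8 pixels = 187742/2125 ≈ 88.3491765
V = pitch²·Σt = 1.48²·187742/2125 = 193.520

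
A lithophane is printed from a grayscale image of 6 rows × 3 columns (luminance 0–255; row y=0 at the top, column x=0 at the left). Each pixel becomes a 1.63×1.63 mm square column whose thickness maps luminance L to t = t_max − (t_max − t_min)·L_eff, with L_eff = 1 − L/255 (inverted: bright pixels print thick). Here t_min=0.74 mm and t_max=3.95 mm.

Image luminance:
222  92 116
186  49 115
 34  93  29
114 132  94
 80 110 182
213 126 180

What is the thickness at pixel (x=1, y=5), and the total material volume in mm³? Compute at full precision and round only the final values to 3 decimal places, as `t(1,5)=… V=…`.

span = t_max - t_min = 3.95 - 0.74 = 3.210
L(1,5) = 126, L_eff = 1 - 126/255 = 0.505882 (inverted)
t(1,5) = 3.95 - 3.210·0.505882 = 2.326
Σt over all 6·3 pixels = 345089/8500 ≈ 40.5987059
V = pitch²·Σt = 1.63²·345089/8500 = 107.867

t(1,5)=2.326 V=107.867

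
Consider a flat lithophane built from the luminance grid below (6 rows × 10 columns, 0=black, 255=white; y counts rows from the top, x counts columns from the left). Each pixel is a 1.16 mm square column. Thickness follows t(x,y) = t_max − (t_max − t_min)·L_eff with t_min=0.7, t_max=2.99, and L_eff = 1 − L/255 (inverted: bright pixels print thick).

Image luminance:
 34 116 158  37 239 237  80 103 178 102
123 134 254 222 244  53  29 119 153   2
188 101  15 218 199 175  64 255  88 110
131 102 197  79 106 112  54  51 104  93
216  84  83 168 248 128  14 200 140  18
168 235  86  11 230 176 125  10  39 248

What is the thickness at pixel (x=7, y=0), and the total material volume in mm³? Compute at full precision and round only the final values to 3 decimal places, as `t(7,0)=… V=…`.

span = t_max - t_min = 2.99 - 0.7 = 2.290
L(7,0) = 103, L_eff = 1 - 103/255 = 0.596078 (inverted)
t(7,0) = 2.99 - 2.290·0.596078 = 1.625
Σt over all 6·10 pixels = 471849/4250 ≈ 111.0232941
V = pitch²·Σt = 1.16²·471849/4250 = 149.393

t(7,0)=1.625 V=149.393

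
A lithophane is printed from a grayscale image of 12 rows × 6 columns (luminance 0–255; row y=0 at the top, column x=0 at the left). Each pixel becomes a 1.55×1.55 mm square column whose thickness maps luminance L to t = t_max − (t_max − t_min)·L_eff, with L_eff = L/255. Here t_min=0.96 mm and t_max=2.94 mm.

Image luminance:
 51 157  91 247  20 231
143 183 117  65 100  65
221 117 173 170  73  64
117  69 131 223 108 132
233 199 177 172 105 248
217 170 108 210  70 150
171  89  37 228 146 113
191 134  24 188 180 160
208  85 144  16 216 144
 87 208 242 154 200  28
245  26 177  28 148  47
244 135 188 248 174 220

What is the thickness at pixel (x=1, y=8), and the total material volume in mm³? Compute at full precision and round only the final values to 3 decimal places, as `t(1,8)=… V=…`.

span = t_max - t_min = 2.94 - 0.96 = 1.980
L(1,8) = 85, L_eff = 85/255 = 0.333333
t(1,8) = 2.94 - 1.980·0.333333 = 2.280
Σt over all 12·6 pixels = 55644/425 ≈ 130.9270588
V = pitch²·Σt = 1.55²·55644/425 = 314.552

t(1,8)=2.280 V=314.552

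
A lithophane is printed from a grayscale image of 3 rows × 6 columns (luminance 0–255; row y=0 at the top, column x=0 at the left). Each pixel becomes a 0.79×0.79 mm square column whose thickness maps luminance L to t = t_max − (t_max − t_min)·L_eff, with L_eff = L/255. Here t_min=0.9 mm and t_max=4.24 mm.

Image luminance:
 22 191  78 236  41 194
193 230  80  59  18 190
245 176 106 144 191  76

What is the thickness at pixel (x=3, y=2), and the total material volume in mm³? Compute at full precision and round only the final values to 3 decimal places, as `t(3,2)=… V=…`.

span = t_max - t_min = 4.24 - 0.9 = 3.340
L(3,2) = 144, L_eff = 144/255 = 0.564706
t(3,2) = 4.24 - 3.340·0.564706 = 2.354
Σt over all 3·6 pixels = 56059/1275 ≈ 43.9678431
V = pitch²·Σt = 0.79²·56059/1275 = 27.440

t(3,2)=2.354 V=27.440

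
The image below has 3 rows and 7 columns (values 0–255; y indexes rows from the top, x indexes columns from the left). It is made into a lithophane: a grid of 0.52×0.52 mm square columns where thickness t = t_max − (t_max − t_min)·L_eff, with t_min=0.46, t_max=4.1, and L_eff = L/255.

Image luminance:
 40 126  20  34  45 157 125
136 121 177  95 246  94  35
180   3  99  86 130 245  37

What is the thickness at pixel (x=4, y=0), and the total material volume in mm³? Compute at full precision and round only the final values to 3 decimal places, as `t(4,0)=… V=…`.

span = t_max - t_min = 4.1 - 0.46 = 3.640
L(4,0) = 45, L_eff = 45/255 = 0.176471
t(4,0) = 4.1 - 3.640·0.176471 = 3.458
Σt over all 3·7 pixels = 691733/12750 ≈ 54.2535686
V = pitch²·Σt = 0.52²·691733/12750 = 14.670

t(4,0)=3.458 V=14.670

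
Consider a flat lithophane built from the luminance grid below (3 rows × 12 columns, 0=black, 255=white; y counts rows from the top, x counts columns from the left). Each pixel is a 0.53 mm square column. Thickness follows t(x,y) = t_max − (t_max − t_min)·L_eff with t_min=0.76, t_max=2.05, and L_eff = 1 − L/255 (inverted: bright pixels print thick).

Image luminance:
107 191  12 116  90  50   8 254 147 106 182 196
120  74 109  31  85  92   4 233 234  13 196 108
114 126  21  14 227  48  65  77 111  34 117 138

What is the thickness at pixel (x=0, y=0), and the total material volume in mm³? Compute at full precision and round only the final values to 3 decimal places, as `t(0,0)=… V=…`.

span = t_max - t_min = 2.05 - 0.76 = 1.290
L(0,0) = 107, L_eff = 1 - 107/255 = 0.580392 (inverted)
t(0,0) = 2.05 - 1.290·0.580392 = 1.301
Σt over all 3·12 pixels = 39811/850 ≈ 46.8364706
V = pitch²·Σt = 0.53²·39811/850 = 13.156

t(0,0)=1.301 V=13.156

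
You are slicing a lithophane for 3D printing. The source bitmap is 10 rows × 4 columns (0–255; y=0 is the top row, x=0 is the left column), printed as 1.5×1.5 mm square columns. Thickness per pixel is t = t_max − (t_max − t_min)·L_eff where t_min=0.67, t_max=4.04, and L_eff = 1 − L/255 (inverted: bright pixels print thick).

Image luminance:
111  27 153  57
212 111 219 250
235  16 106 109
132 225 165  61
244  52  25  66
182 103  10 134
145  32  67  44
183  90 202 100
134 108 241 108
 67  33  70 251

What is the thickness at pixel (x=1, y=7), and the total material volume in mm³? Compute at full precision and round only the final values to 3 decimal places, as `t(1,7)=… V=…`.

t(1,7)=1.859 V=205.408

span = t_max - t_min = 4.04 - 0.67 = 3.370
L(1,7) = 90, L_eff = 1 - 90/255 = 0.647059 (inverted)
t(1,7) = 4.04 - 3.370·0.647059 = 1.859
Σt over all 10·4 pixels = 116398/1275 ≈ 91.2925490
V = pitch²·Σt = 1.5²·116398/1275 = 205.408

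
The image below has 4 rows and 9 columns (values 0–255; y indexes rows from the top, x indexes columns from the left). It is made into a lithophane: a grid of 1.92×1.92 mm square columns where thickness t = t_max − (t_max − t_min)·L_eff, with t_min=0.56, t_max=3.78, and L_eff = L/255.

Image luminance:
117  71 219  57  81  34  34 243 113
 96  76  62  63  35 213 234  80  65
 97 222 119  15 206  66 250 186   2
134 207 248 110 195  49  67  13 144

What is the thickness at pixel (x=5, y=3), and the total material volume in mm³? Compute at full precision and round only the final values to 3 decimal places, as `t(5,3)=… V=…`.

t(5,3)=3.161 V=305.065

span = t_max - t_min = 3.78 - 0.56 = 3.220
L(5,3) = 49, L_eff = 49/255 = 0.192157
t(5,3) = 3.78 - 3.220·0.192157 = 3.161
Σt over all 4·9 pixels = 1055117/12750 ≈ 82.7542745
V = pitch²·Σt = 1.92²·1055117/12750 = 305.065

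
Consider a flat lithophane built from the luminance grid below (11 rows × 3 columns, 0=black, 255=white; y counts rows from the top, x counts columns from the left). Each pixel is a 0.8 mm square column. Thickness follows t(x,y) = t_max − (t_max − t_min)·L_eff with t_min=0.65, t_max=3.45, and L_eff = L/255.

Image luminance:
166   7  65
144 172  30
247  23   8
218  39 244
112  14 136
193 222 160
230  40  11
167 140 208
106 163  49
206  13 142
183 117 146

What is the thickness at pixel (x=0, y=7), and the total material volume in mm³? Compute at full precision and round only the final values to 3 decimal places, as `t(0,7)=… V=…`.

t(0,7)=1.616 V=43.904

span = t_max - t_min = 3.45 - 0.65 = 2.800
L(0,7) = 167, L_eff = 167/255 = 0.654902
t(0,7) = 3.45 - 2.800·0.654902 = 1.616
Σt over all 11·3 pixels = 349859/5100 ≈ 68.5998039
V = pitch²·Σt = 0.8²·349859/5100 = 43.904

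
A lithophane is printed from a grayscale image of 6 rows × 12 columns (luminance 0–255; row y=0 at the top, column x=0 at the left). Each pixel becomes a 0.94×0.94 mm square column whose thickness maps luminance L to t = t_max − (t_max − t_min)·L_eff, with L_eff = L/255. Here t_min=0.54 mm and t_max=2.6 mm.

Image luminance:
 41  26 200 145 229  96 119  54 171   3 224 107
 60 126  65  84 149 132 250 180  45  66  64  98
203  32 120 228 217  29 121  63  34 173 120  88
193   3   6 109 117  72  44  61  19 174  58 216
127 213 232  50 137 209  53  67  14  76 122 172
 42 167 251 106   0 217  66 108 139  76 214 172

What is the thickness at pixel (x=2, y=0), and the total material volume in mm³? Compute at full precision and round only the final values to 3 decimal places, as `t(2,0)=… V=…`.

t(2,0)=0.984 V=106.421

span = t_max - t_min = 2.6 - 0.54 = 2.060
L(2,0) = 200, L_eff = 200/255 = 0.784314
t(2,0) = 2.6 - 2.060·0.784314 = 0.984
Σt over all 6·12 pixels = 767804/6375 ≈ 120.4398431
V = pitch²·Σt = 0.94²·767804/6375 = 106.421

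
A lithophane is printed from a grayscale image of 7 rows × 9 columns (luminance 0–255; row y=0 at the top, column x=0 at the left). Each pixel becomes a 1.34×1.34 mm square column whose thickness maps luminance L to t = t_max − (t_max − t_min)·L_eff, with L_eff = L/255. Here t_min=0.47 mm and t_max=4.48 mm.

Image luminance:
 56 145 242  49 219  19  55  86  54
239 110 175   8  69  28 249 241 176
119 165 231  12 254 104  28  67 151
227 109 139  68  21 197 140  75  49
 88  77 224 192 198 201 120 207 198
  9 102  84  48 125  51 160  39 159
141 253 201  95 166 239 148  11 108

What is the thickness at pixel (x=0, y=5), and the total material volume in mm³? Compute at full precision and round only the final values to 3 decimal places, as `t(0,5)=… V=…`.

t(0,5)=4.338 V=280.332

span = t_max - t_min = 4.48 - 0.47 = 4.010
L(0,5) = 9, L_eff = 9/255 = 0.035294
t(0,5) = 4.48 - 4.010·0.035294 = 4.338
Σt over all 7·9 pixels = 39811/255 ≈ 156.1215686
V = pitch²·Σt = 1.34²·39811/255 = 280.332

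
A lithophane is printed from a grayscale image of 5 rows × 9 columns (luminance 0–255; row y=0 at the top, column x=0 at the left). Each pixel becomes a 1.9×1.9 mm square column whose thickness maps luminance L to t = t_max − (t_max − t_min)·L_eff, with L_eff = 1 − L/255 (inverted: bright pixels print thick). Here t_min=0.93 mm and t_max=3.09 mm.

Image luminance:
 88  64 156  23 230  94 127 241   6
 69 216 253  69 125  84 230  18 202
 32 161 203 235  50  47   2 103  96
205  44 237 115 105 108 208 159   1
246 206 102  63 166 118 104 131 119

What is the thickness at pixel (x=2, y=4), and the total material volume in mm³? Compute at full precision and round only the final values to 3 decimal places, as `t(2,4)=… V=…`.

span = t_max - t_min = 3.09 - 0.93 = 2.160
L(2,4) = 102, L_eff = 1 - 102/255 = 0.600000 (inverted)
t(2,4) = 3.09 - 2.160·0.600000 = 1.794
Σt over all 5·9 pixels = 89.802
V = pitch²·Σt = 1.9²·89.802 = 324.185

t(2,4)=1.794 V=324.185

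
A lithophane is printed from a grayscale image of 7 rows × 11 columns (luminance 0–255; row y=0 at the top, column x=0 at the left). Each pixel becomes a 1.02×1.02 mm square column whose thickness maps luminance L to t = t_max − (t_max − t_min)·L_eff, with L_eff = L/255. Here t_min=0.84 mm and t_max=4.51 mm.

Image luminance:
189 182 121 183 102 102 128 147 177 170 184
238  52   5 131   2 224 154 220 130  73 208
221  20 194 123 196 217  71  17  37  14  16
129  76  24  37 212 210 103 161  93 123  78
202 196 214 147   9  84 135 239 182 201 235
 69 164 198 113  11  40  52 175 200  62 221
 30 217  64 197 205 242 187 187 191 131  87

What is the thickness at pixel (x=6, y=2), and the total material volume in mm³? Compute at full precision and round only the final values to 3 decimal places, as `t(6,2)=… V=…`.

span = t_max - t_min = 4.51 - 0.84 = 3.670
L(6,2) = 71, L_eff = 71/255 = 0.278431
t(6,2) = 4.51 - 3.670·0.278431 = 3.488
Σt over all 7·11 pixels = 2522779/12750 ≈ 197.8650196
V = pitch²·Σt = 1.02²·2522779/12750 = 205.859

t(6,2)=3.488 V=205.859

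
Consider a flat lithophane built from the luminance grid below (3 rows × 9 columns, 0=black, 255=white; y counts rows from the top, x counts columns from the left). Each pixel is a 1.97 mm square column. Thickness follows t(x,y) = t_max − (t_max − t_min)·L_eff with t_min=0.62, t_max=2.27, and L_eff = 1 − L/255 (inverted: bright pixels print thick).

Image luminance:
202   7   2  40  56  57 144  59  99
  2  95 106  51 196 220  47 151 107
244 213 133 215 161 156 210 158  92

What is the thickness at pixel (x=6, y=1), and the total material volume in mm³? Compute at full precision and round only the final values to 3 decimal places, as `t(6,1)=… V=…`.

span = t_max - t_min = 2.27 - 0.62 = 1.650
L(6,1) = 47, L_eff = 1 - 47/255 = 0.815686 (inverted)
t(6,1) = 2.27 - 1.650·0.815686 = 0.924
Σt over all 3·9 pixels = 63911/1700 ≈ 37.5947059
V = pitch²·Σt = 1.97²·63911/1700 = 145.901

t(6,1)=0.924 V=145.901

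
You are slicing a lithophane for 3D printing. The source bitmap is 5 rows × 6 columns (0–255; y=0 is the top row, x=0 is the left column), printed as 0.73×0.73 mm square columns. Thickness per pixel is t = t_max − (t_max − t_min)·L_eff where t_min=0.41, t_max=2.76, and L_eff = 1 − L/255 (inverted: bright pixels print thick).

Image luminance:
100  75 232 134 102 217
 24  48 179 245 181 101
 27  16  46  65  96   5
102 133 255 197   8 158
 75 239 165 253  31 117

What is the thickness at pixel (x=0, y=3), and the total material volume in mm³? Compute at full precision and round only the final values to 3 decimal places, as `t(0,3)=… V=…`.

span = t_max - t_min = 2.76 - 0.41 = 2.350
L(0,3) = 102, L_eff = 1 - 102/255 = 0.600000 (inverted)
t(0,3) = 2.76 - 2.350·0.600000 = 1.350
Σt over all 5·6 pixels = 58288/1275 ≈ 45.7160784
V = pitch²·Σt = 0.73²·58288/1275 = 24.362

t(0,3)=1.350 V=24.362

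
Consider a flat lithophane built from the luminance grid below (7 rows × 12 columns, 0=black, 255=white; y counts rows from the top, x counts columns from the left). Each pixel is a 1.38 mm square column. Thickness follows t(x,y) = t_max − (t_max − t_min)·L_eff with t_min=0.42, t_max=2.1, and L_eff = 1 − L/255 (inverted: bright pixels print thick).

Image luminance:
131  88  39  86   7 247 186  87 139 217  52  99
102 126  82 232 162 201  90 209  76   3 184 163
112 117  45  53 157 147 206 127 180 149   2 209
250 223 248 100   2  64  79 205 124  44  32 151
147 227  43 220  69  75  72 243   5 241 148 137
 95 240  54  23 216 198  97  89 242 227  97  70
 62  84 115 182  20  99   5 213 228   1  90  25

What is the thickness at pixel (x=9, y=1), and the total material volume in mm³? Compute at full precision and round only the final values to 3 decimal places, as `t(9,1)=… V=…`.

span = t_max - t_min = 2.1 - 0.42 = 1.680
L(9,1) = 3, L_eff = 1 - 3/255 = 0.988235 (inverted)
t(9,1) = 2.1 - 1.680·0.988235 = 0.440
Σt over all 7·12 pixels = 221032/2125 ≈ 104.0150588
V = pitch²·Σt = 1.38²·221032/2125 = 198.086

t(9,1)=0.440 V=198.086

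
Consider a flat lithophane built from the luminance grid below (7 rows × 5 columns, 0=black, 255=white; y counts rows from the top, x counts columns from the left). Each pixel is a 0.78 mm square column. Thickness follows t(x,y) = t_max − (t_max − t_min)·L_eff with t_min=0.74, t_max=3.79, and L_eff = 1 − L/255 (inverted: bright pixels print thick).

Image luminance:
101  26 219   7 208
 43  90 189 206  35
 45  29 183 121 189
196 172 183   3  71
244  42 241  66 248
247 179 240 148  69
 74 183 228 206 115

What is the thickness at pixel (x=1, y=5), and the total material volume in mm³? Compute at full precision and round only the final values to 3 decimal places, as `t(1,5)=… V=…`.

t(1,5)=2.881 V=51.022

span = t_max - t_min = 3.79 - 0.74 = 3.050
L(1,5) = 179, L_eff = 1 - 179/255 = 0.298039 (inverted)
t(1,5) = 3.79 - 3.050·0.298039 = 2.881
Σt over all 7·5 pixels = 106924/1275 ≈ 83.8619608
V = pitch²·Σt = 0.78²·106924/1275 = 51.022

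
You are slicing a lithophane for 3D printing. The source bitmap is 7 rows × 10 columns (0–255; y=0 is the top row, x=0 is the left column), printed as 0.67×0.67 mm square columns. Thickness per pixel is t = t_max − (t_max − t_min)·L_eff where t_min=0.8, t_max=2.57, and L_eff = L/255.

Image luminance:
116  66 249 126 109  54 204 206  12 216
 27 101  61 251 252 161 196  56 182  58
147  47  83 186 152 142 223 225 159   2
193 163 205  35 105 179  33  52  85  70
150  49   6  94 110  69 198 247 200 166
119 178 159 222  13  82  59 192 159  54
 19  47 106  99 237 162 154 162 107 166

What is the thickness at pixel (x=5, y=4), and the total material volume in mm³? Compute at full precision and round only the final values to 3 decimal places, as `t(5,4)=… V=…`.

t(5,4)=2.091 V=52.795

span = t_max - t_min = 2.57 - 0.8 = 1.770
L(5,4) = 69, L_eff = 69/255 = 0.270588
t(5,4) = 2.57 - 1.770·0.270588 = 2.091
Σt over all 7·10 pixels = 249921/2125 ≈ 117.6098824
V = pitch²·Σt = 0.67²·249921/2125 = 52.795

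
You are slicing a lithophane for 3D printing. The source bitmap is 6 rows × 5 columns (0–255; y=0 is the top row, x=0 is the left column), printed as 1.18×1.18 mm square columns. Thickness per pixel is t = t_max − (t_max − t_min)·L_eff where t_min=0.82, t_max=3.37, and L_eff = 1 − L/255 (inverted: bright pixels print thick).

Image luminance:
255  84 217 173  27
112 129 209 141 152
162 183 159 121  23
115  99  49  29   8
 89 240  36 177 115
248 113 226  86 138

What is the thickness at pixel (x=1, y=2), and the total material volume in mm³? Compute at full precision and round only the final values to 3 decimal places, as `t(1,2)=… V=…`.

span = t_max - t_min = 3.37 - 0.82 = 2.550
L(1,2) = 183, L_eff = 1 - 183/255 = 0.282353 (inverted)
t(1,2) = 3.37 - 2.550·0.282353 = 2.650
Σt over all 6·5 pixels = 63.75
V = pitch²·Σt = 1.18²·63.75 = 88.766

t(1,2)=2.650 V=88.766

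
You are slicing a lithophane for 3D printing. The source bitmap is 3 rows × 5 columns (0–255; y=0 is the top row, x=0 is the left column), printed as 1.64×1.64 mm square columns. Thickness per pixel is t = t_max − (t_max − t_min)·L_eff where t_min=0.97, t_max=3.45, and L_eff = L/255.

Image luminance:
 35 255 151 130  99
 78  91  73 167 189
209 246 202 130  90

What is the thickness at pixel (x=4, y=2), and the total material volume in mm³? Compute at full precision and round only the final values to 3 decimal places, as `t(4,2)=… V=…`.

span = t_max - t_min = 3.45 - 0.97 = 2.480
L(4,2) = 90, L_eff = 90/255 = 0.352941
t(4,2) = 3.45 - 2.480·0.352941 = 2.575
Σt over all 3·5 pixels = 52511/1700 ≈ 30.8888235
V = pitch²·Σt = 1.64²·52511/1700 = 83.079

t(4,2)=2.575 V=83.079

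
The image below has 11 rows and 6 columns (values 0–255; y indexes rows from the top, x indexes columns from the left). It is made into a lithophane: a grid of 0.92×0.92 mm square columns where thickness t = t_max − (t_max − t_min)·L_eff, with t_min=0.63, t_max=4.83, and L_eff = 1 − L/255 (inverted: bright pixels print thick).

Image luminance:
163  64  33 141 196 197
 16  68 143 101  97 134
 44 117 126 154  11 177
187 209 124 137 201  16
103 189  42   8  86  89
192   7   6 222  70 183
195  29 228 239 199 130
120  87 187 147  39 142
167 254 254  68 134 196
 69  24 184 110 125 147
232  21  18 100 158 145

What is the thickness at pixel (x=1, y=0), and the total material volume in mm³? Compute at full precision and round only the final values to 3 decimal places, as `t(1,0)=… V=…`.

t(1,0)=1.684 V=149.521

span = t_max - t_min = 4.83 - 0.63 = 4.200
L(1,0) = 64, L_eff = 1 - 64/255 = 0.749020 (inverted)
t(1,0) = 4.83 - 4.200·0.749020 = 1.684
Σt over all 11·6 pixels = 150157/850 ≈ 176.6552941
V = pitch²·Σt = 0.92²·150157/850 = 149.521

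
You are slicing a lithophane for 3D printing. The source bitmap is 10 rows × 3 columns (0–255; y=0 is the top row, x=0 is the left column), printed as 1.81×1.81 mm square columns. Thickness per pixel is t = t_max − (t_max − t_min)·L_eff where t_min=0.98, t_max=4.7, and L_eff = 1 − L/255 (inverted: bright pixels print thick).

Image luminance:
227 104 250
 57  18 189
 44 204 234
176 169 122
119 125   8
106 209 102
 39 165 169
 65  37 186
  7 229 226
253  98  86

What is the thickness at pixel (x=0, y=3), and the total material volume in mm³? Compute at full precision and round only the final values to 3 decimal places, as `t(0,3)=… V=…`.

span = t_max - t_min = 4.7 - 0.98 = 3.720
L(0,3) = 176, L_eff = 1 - 176/255 = 0.309804 (inverted)
t(0,3) = 4.7 - 3.720·0.309804 = 3.548
Σt over all 10·3 pixels = 187188/2125 ≈ 88.0884706
V = pitch²·Σt = 1.81²·187188/2125 = 288.587

t(0,3)=3.548 V=288.587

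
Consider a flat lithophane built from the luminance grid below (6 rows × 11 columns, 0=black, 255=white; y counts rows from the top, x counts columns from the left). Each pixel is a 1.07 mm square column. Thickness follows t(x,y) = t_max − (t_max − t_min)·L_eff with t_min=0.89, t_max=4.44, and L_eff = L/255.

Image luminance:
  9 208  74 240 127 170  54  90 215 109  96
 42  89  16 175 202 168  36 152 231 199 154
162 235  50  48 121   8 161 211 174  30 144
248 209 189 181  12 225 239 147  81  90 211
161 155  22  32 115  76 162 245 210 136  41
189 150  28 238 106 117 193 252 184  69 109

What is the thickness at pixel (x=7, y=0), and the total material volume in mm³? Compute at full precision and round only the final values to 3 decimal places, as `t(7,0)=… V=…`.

t(7,0)=3.187 V=191.702

span = t_max - t_min = 4.44 - 0.89 = 3.550
L(7,0) = 90, L_eff = 90/255 = 0.352941
t(7,0) = 4.44 - 3.550·0.352941 = 3.187
Σt over all 6·11 pixels = 426971/2550 ≈ 167.4396078
V = pitch²·Σt = 1.07²·426971/2550 = 191.702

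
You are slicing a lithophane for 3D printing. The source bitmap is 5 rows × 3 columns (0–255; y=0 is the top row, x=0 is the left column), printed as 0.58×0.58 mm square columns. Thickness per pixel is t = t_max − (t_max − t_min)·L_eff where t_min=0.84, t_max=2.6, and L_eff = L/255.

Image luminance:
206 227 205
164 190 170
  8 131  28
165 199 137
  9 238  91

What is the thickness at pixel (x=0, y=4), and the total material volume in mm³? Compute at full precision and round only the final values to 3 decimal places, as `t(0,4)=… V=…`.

t(0,4)=2.538 V=8.086

span = t_max - t_min = 2.6 - 0.84 = 1.760
L(0,4) = 9, L_eff = 9/255 = 0.035294
t(0,4) = 2.6 - 1.760·0.035294 = 2.538
Σt over all 5·3 pixels = 153233/6375 ≈ 24.0365490
V = pitch²·Σt = 0.58²·153233/6375 = 8.086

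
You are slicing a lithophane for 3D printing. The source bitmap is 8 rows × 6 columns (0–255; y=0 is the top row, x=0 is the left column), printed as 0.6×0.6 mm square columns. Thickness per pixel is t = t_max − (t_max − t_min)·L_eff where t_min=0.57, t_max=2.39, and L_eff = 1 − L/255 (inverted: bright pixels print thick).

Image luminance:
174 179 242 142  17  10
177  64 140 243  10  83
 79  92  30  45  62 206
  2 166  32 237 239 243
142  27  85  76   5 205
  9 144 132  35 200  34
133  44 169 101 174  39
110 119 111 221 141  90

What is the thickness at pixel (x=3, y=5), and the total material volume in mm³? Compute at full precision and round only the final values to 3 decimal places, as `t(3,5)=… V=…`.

t(3,5)=0.820 V=23.879

span = t_max - t_min = 2.39 - 0.57 = 1.820
L(3,5) = 35, L_eff = 1 - 35/255 = 0.862745 (inverted)
t(3,5) = 2.39 - 1.820·0.862745 = 0.820
Σt over all 8·6 pixels = 5638/85 ≈ 66.3294118
V = pitch²·Σt = 0.6²·5638/85 = 23.879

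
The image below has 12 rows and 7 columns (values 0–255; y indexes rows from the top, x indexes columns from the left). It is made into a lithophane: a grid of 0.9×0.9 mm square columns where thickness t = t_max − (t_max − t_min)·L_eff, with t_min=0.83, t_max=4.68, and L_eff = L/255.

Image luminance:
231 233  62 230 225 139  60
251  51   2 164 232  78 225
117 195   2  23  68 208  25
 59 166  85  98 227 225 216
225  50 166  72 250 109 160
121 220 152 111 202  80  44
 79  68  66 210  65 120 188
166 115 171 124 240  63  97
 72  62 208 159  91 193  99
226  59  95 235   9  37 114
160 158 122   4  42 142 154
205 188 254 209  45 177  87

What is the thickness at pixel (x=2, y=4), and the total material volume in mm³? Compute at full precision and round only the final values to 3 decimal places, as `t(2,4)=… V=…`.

t(2,4)=2.174 V=181.005

span = t_max - t_min = 4.68 - 0.83 = 3.850
L(2,4) = 166, L_eff = 166/255 = 0.650980
t(2,4) = 4.68 - 3.850·0.650980 = 2.174
Σt over all 12·7 pixels = 67039/300 ≈ 223.4633333
V = pitch²·Σt = 0.9²·67039/300 = 181.005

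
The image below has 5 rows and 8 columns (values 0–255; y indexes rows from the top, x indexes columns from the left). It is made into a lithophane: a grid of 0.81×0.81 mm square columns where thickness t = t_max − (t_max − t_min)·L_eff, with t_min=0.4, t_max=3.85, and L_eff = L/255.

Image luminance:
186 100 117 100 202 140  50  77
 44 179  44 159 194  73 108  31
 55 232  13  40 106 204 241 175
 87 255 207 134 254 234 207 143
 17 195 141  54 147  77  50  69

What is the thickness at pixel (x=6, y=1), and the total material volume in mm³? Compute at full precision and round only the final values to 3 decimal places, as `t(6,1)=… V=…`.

span = t_max - t_min = 3.85 - 0.4 = 3.450
L(6,1) = 108, L_eff = 108/255 = 0.423529
t(6,1) = 3.85 - 3.450·0.423529 = 2.389
Σt over all 5·8 pixels = 143557/1700 ≈ 84.4452941
V = pitch²·Σt = 0.81²·143557/1700 = 55.405

t(6,1)=2.389 V=55.405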